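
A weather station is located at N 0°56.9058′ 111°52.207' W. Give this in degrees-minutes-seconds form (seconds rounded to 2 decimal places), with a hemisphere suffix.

0°56′54.35″ N, 111°52′12.42″ W

φ: 56.90580′ → 56′ and 0.90580 × 60 = 54.3480″
λ: 52.20700′ → 52′ and 0.20700 × 60 = 12.4200″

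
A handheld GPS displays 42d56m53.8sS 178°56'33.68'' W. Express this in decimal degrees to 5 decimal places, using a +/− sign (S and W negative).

-42.94828, -178.94269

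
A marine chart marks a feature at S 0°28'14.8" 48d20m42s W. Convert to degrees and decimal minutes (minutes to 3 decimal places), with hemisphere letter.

Latitude: seconds/60 = 0.24667; minutes = 28 + 0.24667 = 28.24667
Longitude: 20 + 42/60 = 20.70000′

0° 28.247′ S, 48° 20.700′ W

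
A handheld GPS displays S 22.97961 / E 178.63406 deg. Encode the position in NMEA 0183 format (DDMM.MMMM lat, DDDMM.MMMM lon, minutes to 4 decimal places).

Latitude: 22° + 0.979610 × 60 = 22° 58.776600′
Longitude: minutes = (178.634060 − 178) × 60 = 38.043600

2258.7766,S / 17838.0436,E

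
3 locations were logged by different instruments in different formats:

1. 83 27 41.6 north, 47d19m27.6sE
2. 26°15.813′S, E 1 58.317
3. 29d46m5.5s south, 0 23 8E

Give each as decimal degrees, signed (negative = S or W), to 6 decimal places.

1. 83.461556, 47.324333
2. -26.263550, 1.971950
3. -29.768194, 0.385556

Point 1:
  Latitude: 83° + 27/60 + 41.6/3600 = 83 + 0.450000 + 0.011556 = 83.4615556
  N → positive
  λ: 47 + 19/60 + 27.6/3600 = 47.3243333
  E → positive
Point 2:
  Latitude: 26 + 15.813/60 = 26.2635500
  S ⇒ negate
  λ: 58.317′ = 0.971950°; total 1.9719500
  E → positive
Point 3:
  Latitude: 29 + 46/60 + 5.5/3600 = 29.7681944
  hemisphere S, so the sign is −
  Lon: 0 + 23/60 + 8/3600 = 0.3855556
  E → positive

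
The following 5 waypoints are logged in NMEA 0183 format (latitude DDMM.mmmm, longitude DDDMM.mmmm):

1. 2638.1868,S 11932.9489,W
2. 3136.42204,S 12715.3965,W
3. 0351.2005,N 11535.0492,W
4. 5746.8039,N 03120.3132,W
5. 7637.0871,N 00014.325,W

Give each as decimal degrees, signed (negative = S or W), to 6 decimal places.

1. -26.636447, -119.549148
2. -31.607034, -127.256608
3. 3.853342, -115.584153
4. 57.780065, -31.338553
5. 76.618118, -0.238750

Point 1:
  φ: degrees = first 2 digits = 26, minutes = 38.1868; 26 + 38.1868/60 = 26.6364467
  S → negative
  Longitude: degrees = first 3 digits = 119, minutes = 32.9489; 119 + 32.9489/60 = 119.5491483
  W → negative
Point 2:
  Lat: degrees = first 2 digits = 31, minutes = 36.42204; 31 + 36.42204/60 = 31.6070340
  S ⇒ negate
  λ: degrees = first 3 digits = 127, minutes = 15.3965; 127 + 15.3965/60 = 127.2566083
  hemisphere W, so the sign is −
Point 3:
  Lat: degrees = first 2 digits = 3, minutes = 51.2005; 3 + 51.2005/60 = 3.8533417
  N ⇒ keep positive
  Longitude: split at 3 digits → 115° and 35.0492′; 115 + 35.0492/60 = 115.5841533
  W ⇒ negate
Point 4:
  Latitude: degrees = first 2 digits = 57, minutes = 46.8039; 57 + 46.8039/60 = 57.7800650
  N → positive
  λ: split at 3 digits → 031° and 20.3132′; 31 + 20.3132/60 = 31.3385533
  W ⇒ negate
Point 5:
  Latitude: split at 2 digits → 76° and 37.0871′; 76 + 37.0871/60 = 76.6181183
  N ⇒ keep positive
  Lon: degrees = first 3 digits = 0, minutes = 14.325; 0 + 14.325/60 = 0.2387500
  W ⇒ negate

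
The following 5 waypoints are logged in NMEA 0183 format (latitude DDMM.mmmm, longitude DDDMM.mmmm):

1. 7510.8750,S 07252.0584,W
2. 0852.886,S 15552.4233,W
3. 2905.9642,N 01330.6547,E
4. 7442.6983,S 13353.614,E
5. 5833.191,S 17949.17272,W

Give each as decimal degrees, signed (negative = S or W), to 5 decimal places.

1. -75.18125, -72.86764
2. -8.88143, -155.87372
3. 29.09940, 13.51091
4. -74.71164, 133.89357
5. -58.55318, -179.81955

Point 1:
  Lat: split at 2 digits → 75° and 10.875′; 75 + 10.875/60 = 75.181250
  hemisphere S, so the sign is −
  λ: degrees = first 3 digits = 72, minutes = 52.0584; 72 + 52.0584/60 = 72.867640
  W ⇒ negate
Point 2:
  Lat: split at 2 digits → 08° and 52.886′; 8 + 52.886/60 = 8.881433
  hemisphere S, so the sign is −
  Longitude: degrees = first 3 digits = 155, minutes = 52.4233; 155 + 52.4233/60 = 155.873722
  W ⇒ negate
Point 3:
  Latitude: split at 2 digits → 29° and 5.9642′; 29 + 5.9642/60 = 29.099403
  N → positive
  λ: degrees = first 3 digits = 13, minutes = 30.6547; 13 + 30.6547/60 = 13.510912
  E → positive
Point 4:
  Lat: degrees = first 2 digits = 74, minutes = 42.6983; 74 + 42.6983/60 = 74.711638
  hemisphere S, so the sign is −
  Lon: degrees = first 3 digits = 133, minutes = 53.614; 133 + 53.614/60 = 133.893567
  E ⇒ keep positive
Point 5:
  Latitude: split at 2 digits → 58° and 33.191′; 58 + 33.191/60 = 58.553183
  S → negative
  Lon: split at 3 digits → 179° and 49.17272′; 179 + 49.17272/60 = 179.819545
  hemisphere W, so the sign is −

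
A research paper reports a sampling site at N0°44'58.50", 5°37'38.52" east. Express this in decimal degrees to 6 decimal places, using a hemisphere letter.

0.749583° N, 5.627367° E

Lat: 44′ + 58.5″ = 44.97500′; 0 + 44.97500/60 = 0.7495833
Longitude: 5 + 37/60 + 38.52/3600 = 5.6273667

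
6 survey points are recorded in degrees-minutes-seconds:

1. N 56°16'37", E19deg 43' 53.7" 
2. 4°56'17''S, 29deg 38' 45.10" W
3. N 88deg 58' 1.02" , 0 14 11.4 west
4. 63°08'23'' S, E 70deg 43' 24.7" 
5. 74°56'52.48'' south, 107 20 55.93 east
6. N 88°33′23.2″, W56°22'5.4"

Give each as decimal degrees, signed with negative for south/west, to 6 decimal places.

Point 1:
  Latitude: 16′ + 37″ = 16.61667′; 56 + 16.61667/60 = 56.2769444
  N ⇒ keep positive
  Longitude: 19° + 43/60 + 53.7/3600 = 19 + 0.716667 + 0.014917 = 19.7315833
  E ⇒ keep positive
Point 2:
  Lat: 4° + 56/60 + 17/3600 = 4 + 0.933333 + 0.004722 = 4.9380556
  hemisphere S, so the sign is −
  Longitude: 38′ + 45.1″ = 38.75167′; 29 + 38.75167/60 = 29.6458611
  W ⇒ negate
Point 3:
  Latitude: 58′ + 1.02″ = 58.01700′; 88 + 58.01700/60 = 88.9669500
  N → positive
  Lon: 0° + 14/60 + 11.4/3600 = 0 + 0.233333 + 0.003167 = 0.2365000
  W → negative
Point 4:
  Latitude: 63° + 8/60 + 23/3600 = 63 + 0.133333 + 0.006389 = 63.1397222
  S → negative
  λ: 43′ + 24.7″ = 43.41167′; 70 + 43.41167/60 = 70.7235278
  E → positive
Point 5:
  Lat: 56′ + 52.48″ = 56.87467′; 74 + 56.87467/60 = 74.9479111
  S ⇒ negate
  Lon: 20′ + 55.93″ = 20.93217′; 107 + 20.93217/60 = 107.3488694
  E ⇒ keep positive
Point 6:
  Latitude: 88 + 33/60 + 23.2/3600 = 88.5564444
  N ⇒ keep positive
  Lon: 56° + 22/60 + 5.4/3600 = 56 + 0.366667 + 0.001500 = 56.3681667
  W → negative

1. 56.276944, 19.731583
2. -4.938056, -29.645861
3. 88.966950, -0.236500
4. -63.139722, 70.723528
5. -74.947911, 107.348869
6. 88.556444, -56.368167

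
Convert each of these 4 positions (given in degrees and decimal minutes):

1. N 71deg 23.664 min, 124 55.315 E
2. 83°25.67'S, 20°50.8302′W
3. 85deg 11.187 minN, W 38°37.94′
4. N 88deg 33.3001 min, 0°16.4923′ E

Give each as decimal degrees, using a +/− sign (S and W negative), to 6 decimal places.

1. 71.394400, 124.921917
2. -83.427833, -20.847170
3. 85.186450, -38.632333
4. 88.555002, 0.274872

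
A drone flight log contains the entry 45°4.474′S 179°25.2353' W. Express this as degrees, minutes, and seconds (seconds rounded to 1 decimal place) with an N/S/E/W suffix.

Latitude: fractional minutes 0.47400 × 60 = 28.440″
Lon: 25.23530′ → 25′ and 0.23530 × 60 = 14.118″

45°04′28.4″ S, 179°25′14.1″ W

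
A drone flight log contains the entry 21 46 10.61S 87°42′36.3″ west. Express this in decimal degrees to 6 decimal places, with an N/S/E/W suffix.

21.769614° S, 87.710083° W

φ: 21 + 46/60 + 10.61/3600 = 21.7696139
Longitude: 87° + 42/60 + 36.3/3600 = 87 + 0.700000 + 0.010083 = 87.7100833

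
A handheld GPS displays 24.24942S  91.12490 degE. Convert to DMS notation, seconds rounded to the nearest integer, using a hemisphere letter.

24°14′58″ S, 91°07′30″ E

φ: 0.249420° → 14.96520′; 0.96520 × 60 = 57.91″
Longitude: 0.124900° → 7.49400′; 0.49400 × 60 = 29.64″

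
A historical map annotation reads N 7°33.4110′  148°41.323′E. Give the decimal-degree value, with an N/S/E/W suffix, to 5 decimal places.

7.55685° N, 148.68872° E

φ: 33.411′ = 0.556850°; total 7.556850
λ: 41.323′ = 0.688717°; total 148.688717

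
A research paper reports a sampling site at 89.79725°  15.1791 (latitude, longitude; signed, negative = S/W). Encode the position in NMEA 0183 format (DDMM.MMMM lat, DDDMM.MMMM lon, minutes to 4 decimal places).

φ: 89° + 0.797250 × 60 = 89° 47.835000′
Lon: fractional part 0.179100 → 10.746000 minutes

8947.8350,N / 01510.7460,E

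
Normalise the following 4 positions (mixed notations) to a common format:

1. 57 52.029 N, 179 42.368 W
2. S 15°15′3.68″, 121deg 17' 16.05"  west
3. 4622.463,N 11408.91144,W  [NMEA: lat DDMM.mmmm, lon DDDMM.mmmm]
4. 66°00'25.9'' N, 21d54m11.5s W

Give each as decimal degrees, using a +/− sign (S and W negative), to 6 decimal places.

Point 1:
  φ: 52.029′ = 0.867150°; total 57.8671500
  N → positive
  Longitude: 179 + 42.368/60 = 179.7061333
  W → negative
Point 2:
  Lat: 15° + 15/60 + 3.68/3600 = 15 + 0.250000 + 0.001022 = 15.2510222
  S → negative
  Lon: 121° + 17/60 + 16.05/3600 = 121 + 0.283333 + 0.004458 = 121.2877917
  W ⇒ negate
Point 3:
  Latitude: degrees = first 2 digits = 46, minutes = 22.463; 46 + 22.463/60 = 46.3743833
  N ⇒ keep positive
  λ: split at 3 digits → 114° and 8.91144′; 114 + 8.91144/60 = 114.1485240
  W → negative
Point 4:
  φ: 66 + 0/60 + 25.9/3600 = 66.0071944
  N → positive
  Lon: 21° + 54/60 + 11.5/3600 = 21 + 0.900000 + 0.003194 = 21.9031944
  hemisphere W, so the sign is −

1. 57.867150, -179.706133
2. -15.251022, -121.287792
3. 46.374383, -114.148524
4. 66.007194, -21.903194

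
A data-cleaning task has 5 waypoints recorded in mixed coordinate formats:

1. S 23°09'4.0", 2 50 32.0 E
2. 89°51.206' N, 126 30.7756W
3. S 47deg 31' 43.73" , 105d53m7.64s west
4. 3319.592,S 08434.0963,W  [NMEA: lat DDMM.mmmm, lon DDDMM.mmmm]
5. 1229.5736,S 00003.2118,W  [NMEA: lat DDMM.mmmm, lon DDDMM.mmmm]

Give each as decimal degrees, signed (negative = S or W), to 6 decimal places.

Point 1:
  Lat: 9′ + 4″ = 9.06667′; 23 + 9.06667/60 = 23.1511111
  hemisphere S, so the sign is −
  Longitude: 2 + 50/60 + 32/3600 = 2.8422222
  E → positive
Point 2:
  φ: 89 + 51.206/60 = 89.8534333
  N ⇒ keep positive
  λ: 30.7756′ = 0.512927°; total 126.5129267
  W ⇒ negate
Point 3:
  φ: 31′ + 43.73″ = 31.72883′; 47 + 31.72883/60 = 47.5288139
  S → negative
  λ: 105 + 53/60 + 7.64/3600 = 105.8854556
  W → negative
Point 4:
  Lat: degrees = first 2 digits = 33, minutes = 19.592; 33 + 19.592/60 = 33.3265333
  S → negative
  Lon: degrees = first 3 digits = 84, minutes = 34.0963; 84 + 34.0963/60 = 84.5682717
  W ⇒ negate
Point 5:
  Latitude: degrees = first 2 digits = 12, minutes = 29.5736; 12 + 29.5736/60 = 12.4928933
  S → negative
  Lon: split at 3 digits → 000° and 3.2118′; 0 + 3.2118/60 = 0.0535300
  hemisphere W, so the sign is −

1. -23.151111, 2.842222
2. 89.853433, -126.512927
3. -47.528814, -105.885456
4. -33.326533, -84.568272
5. -12.492893, -0.053530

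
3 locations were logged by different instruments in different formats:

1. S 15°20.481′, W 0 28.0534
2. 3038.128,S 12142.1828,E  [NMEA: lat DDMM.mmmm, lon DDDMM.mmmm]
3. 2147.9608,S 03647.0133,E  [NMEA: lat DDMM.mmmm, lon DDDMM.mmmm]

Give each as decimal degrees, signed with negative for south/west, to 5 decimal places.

Point 1:
  Lat: 20.481′ = 0.341350°; total 15.341350
  S → negative
  λ: 0 + 28.0534/60 = 0.467557
  W → negative
Point 2:
  Latitude: split at 2 digits → 30° and 38.128′; 30 + 38.128/60 = 30.635467
  S ⇒ negate
  Lon: split at 3 digits → 121° and 42.1828′; 121 + 42.1828/60 = 121.703047
  E ⇒ keep positive
Point 3:
  Lat: degrees = first 2 digits = 21, minutes = 47.9608; 21 + 47.9608/60 = 21.799347
  S → negative
  λ: split at 3 digits → 036° and 47.0133′; 36 + 47.0133/60 = 36.783555
  E ⇒ keep positive

1. -15.34135, -0.46756
2. -30.63547, 121.70305
3. -21.79935, 36.78356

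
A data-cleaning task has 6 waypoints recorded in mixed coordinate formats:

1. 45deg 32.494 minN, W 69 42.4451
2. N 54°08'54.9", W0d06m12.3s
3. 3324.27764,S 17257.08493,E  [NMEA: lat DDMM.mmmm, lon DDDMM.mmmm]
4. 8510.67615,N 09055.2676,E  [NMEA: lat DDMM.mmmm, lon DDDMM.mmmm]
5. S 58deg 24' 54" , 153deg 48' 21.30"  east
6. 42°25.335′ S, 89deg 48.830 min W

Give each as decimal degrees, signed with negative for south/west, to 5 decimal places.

1. 45.54157, -69.70742
2. 54.14858, -0.10342
3. -33.40463, 172.95142
4. 85.17794, 90.92113
5. -58.41500, 153.80592
6. -42.42225, -89.81383

Point 1:
  Lat: 32.494′ = 0.541567°; total 45.541567
  N ⇒ keep positive
  λ: 69 + 42.4451/60 = 69.707418
  W → negative
Point 2:
  φ: 8′ + 54.9″ = 8.91500′; 54 + 8.91500/60 = 54.148583
  N ⇒ keep positive
  Lon: 0 + 6/60 + 12.3/3600 = 0.103417
  W ⇒ negate
Point 3:
  φ: split at 2 digits → 33° and 24.27764′; 33 + 24.27764/60 = 33.404627
  S → negative
  λ: degrees = first 3 digits = 172, minutes = 57.08493; 172 + 57.08493/60 = 172.951416
  E ⇒ keep positive
Point 4:
  φ: degrees = first 2 digits = 85, minutes = 10.67615; 85 + 10.67615/60 = 85.177936
  N ⇒ keep positive
  λ: split at 3 digits → 090° and 55.2676′; 90 + 55.2676/60 = 90.921127
  E → positive
Point 5:
  φ: 24′ + 54″ = 24.90000′; 58 + 24.90000/60 = 58.415000
  S ⇒ negate
  Longitude: 153° + 48/60 + 21.3/3600 = 153 + 0.800000 + 0.005917 = 153.805917
  E ⇒ keep positive
Point 6:
  Latitude: 42 + 25.335/60 = 42.422250
  hemisphere S, so the sign is −
  Lon: 48.83′ = 0.813833°; total 89.813833
  W → negative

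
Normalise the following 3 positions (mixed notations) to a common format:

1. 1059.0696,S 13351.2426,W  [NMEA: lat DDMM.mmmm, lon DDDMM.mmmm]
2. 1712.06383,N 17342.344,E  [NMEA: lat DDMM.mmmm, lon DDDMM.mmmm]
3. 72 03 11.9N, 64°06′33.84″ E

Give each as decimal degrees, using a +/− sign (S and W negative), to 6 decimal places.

1. -10.984493, -133.854043
2. 17.201064, 173.705733
3. 72.053306, 64.109400

Point 1:
  Lat: degrees = first 2 digits = 10, minutes = 59.0696; 10 + 59.0696/60 = 10.9844933
  hemisphere S, so the sign is −
  λ: degrees = first 3 digits = 133, minutes = 51.2426; 133 + 51.2426/60 = 133.8540433
  W ⇒ negate
Point 2:
  φ: degrees = first 2 digits = 17, minutes = 12.06383; 17 + 12.06383/60 = 17.2010638
  N ⇒ keep positive
  Lon: degrees = first 3 digits = 173, minutes = 42.344; 173 + 42.344/60 = 173.7057333
  E → positive
Point 3:
  φ: 3′ + 11.9″ = 3.19833′; 72 + 3.19833/60 = 72.0533056
  N ⇒ keep positive
  λ: 64 + 6/60 + 33.84/3600 = 64.1094000
  E ⇒ keep positive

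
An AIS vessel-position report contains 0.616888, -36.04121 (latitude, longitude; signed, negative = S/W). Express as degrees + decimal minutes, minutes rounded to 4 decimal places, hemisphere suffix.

0° 37.0133′ N, 36° 2.4726′ W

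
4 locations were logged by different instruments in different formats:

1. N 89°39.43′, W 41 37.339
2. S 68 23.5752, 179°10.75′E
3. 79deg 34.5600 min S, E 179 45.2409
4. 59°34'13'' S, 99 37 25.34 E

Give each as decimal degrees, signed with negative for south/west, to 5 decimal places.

1. 89.65717, -41.62232
2. -68.39292, 179.17917
3. -79.57600, 179.75402
4. -59.57028, 99.62371

Point 1:
  Latitude: 39.43′ = 0.657167°; total 89.657167
  N → positive
  λ: 37.339′ = 0.622317°; total 41.622317
  hemisphere W, so the sign is −
Point 2:
  φ: 68 + 23.5752/60 = 68.392920
  S → negative
  Longitude: 10.75′ = 0.179167°; total 179.179167
  E → positive
Point 3:
  Latitude: 34.56′ = 0.576000°; total 79.576000
  hemisphere S, so the sign is −
  Longitude: 45.2409′ = 0.754015°; total 179.754015
  E → positive
Point 4:
  Latitude: 59° + 34/60 + 13/3600 = 59 + 0.566667 + 0.003611 = 59.570278
  hemisphere S, so the sign is −
  Longitude: 37′ + 25.34″ = 37.42233′; 99 + 37.42233/60 = 99.623706
  E → positive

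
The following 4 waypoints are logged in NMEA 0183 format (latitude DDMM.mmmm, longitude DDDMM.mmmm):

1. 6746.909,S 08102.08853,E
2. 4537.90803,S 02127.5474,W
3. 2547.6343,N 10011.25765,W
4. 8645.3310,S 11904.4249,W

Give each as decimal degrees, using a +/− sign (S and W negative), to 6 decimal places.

1. -67.781817, 81.034809
2. -45.631801, -21.459123
3. 25.793905, -100.187628
4. -86.755517, -119.073748

Point 1:
  Lat: split at 2 digits → 67° and 46.909′; 67 + 46.909/60 = 67.7818167
  S → negative
  λ: split at 3 digits → 081° and 2.08853′; 81 + 2.08853/60 = 81.0348088
  E → positive
Point 2:
  Lat: split at 2 digits → 45° and 37.90803′; 45 + 37.90803/60 = 45.6318005
  S → negative
  Lon: split at 3 digits → 021° and 27.5474′; 21 + 27.5474/60 = 21.4591233
  W ⇒ negate
Point 3:
  Lat: split at 2 digits → 25° and 47.6343′; 25 + 47.6343/60 = 25.7939050
  N → positive
  Longitude: split at 3 digits → 100° and 11.25765′; 100 + 11.25765/60 = 100.1876275
  hemisphere W, so the sign is −
Point 4:
  Lat: split at 2 digits → 86° and 45.331′; 86 + 45.331/60 = 86.7555167
  S → negative
  Longitude: degrees = first 3 digits = 119, minutes = 4.4249; 119 + 4.4249/60 = 119.0737483
  W → negative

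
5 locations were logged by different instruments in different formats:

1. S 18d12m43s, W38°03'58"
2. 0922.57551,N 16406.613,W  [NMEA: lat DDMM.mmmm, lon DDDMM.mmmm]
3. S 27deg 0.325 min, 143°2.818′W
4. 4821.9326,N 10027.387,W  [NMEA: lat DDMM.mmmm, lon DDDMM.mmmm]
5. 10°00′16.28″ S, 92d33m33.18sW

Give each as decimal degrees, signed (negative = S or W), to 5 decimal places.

1. -18.21194, -38.06611
2. 9.37626, -164.11022
3. -27.00542, -143.04697
4. 48.36554, -100.45645
5. -10.00452, -92.55922

Point 1:
  φ: 18° + 12/60 + 43/3600 = 18 + 0.200000 + 0.011944 = 18.211944
  S → negative
  Longitude: 38° + 3/60 + 58/3600 = 38 + 0.050000 + 0.016111 = 38.066111
  hemisphere W, so the sign is −
Point 2:
  Latitude: split at 2 digits → 09° and 22.57551′; 9 + 22.57551/60 = 9.376259
  N → positive
  Lon: split at 3 digits → 164° and 6.613′; 164 + 6.613/60 = 164.110217
  W → negative
Point 3:
  Lat: 27 + 0.325/60 = 27.005417
  S ⇒ negate
  Longitude: 2.818′ = 0.046967°; total 143.046967
  W → negative
Point 4:
  Latitude: split at 2 digits → 48° and 21.9326′; 48 + 21.9326/60 = 48.365543
  N ⇒ keep positive
  λ: degrees = first 3 digits = 100, minutes = 27.387; 100 + 27.387/60 = 100.456450
  W → negative
Point 5:
  Latitude: 10° + 0/60 + 16.28/3600 = 10 + 0.000000 + 0.004522 = 10.004522
  S ⇒ negate
  λ: 92 + 33/60 + 33.18/3600 = 92.559217
  W ⇒ negate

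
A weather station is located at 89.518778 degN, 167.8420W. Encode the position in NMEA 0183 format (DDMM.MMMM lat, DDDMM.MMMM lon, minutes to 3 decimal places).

8931.127,N / 16750.520,W

φ: 89° + 0.518778 × 60 = 89° 31.12668′
Lon: 167° + 0.842000 × 60 = 167° 50.52000′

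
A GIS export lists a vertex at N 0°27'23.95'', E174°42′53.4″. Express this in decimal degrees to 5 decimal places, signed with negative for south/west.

Lat: 27′ + 23.95″ = 27.39917′; 0 + 27.39917/60 = 0.456653
N ⇒ keep positive
Longitude: 174° + 42/60 + 53.4/3600 = 174 + 0.700000 + 0.014833 = 174.714833
E → positive

0.45665, 174.71483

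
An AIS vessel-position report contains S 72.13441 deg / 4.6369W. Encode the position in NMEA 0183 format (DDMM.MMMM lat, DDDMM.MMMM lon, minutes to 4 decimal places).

7208.0646,S / 00438.2140,W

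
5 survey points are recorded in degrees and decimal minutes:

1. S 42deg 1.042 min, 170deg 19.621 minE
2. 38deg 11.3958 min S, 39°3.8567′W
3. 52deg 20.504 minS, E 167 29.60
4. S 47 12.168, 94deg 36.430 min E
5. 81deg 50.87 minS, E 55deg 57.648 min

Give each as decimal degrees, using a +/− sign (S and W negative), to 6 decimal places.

Point 1:
  φ: 42 + 1.042/60 = 42.0173667
  hemisphere S, so the sign is −
  Lon: 19.621′ = 0.327017°; total 170.3270167
  E ⇒ keep positive
Point 2:
  φ: 11.3958′ = 0.189930°; total 38.1899300
  S → negative
  λ: 39 + 3.8567/60 = 39.0642783
  W → negative
Point 3:
  Latitude: 20.504′ = 0.341733°; total 52.3417333
  S → negative
  Longitude: 167 + 29.6/60 = 167.4933333
  E → positive
Point 4:
  Lat: 47 + 12.168/60 = 47.2028000
  hemisphere S, so the sign is −
  λ: 94 + 36.43/60 = 94.6071667
  E → positive
Point 5:
  φ: 81 + 50.87/60 = 81.8478333
  hemisphere S, so the sign is −
  λ: 57.648′ = 0.960800°; total 55.9608000
  E → positive

1. -42.017367, 170.327017
2. -38.189930, -39.064278
3. -52.341733, 167.493333
4. -47.202800, 94.607167
5. -81.847833, 55.960800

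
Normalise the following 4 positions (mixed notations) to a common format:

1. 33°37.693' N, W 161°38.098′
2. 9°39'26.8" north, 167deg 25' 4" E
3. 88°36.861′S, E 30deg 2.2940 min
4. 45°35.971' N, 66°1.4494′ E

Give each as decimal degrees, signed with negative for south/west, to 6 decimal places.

1. 33.628217, -161.634967
2. 9.657444, 167.417778
3. -88.614350, 30.038233
4. 45.599517, 66.024157

Point 1:
  Latitude: 37.693′ = 0.628217°; total 33.6282167
  N ⇒ keep positive
  Lon: 161 + 38.098/60 = 161.6349667
  W ⇒ negate
Point 2:
  φ: 9° + 39/60 + 26.8/3600 = 9 + 0.650000 + 0.007444 = 9.6574444
  N ⇒ keep positive
  Longitude: 167 + 25/60 + 4/3600 = 167.4177778
  E ⇒ keep positive
Point 3:
  φ: 88 + 36.861/60 = 88.6143500
  S → negative
  λ: 2.294′ = 0.038233°; total 30.0382333
  E ⇒ keep positive
Point 4:
  Latitude: 35.971′ = 0.599517°; total 45.5995167
  N ⇒ keep positive
  λ: 66 + 1.4494/60 = 66.0241567
  E ⇒ keep positive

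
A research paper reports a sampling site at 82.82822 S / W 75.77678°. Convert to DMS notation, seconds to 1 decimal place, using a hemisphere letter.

φ: whole degrees 82; 49.69320′ → 49′ and 41.592″
Lon: whole degrees 75; 46.60680′ → 46′ and 36.408″

82°49′41.6″ S, 75°46′36.4″ W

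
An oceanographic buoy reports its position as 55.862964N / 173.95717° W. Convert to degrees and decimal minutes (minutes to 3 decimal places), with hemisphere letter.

Latitude: minutes = (55.862964 − 55) × 60 = 51.77784
λ: fractional part 0.957170 → 57.43020 minutes

55° 51.778′ N, 173° 57.430′ W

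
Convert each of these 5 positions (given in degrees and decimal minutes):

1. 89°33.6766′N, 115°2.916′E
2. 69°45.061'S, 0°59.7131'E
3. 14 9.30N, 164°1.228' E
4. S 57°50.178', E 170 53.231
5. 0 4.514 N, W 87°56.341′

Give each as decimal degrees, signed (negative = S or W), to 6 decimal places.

1. 89.561277, 115.048600
2. -69.751017, 0.995218
3. 14.155000, 164.020467
4. -57.836300, 170.887183
5. 0.075233, -87.939017

Point 1:
  Lat: 33.6766′ = 0.561277°; total 89.5612767
  N → positive
  λ: 115 + 2.916/60 = 115.0486000
  E ⇒ keep positive
Point 2:
  Latitude: 45.061′ = 0.751017°; total 69.7510167
  S ⇒ negate
  λ: 0 + 59.7131/60 = 0.9952183
  E ⇒ keep positive
Point 3:
  φ: 14 + 9.3/60 = 14.1550000
  N ⇒ keep positive
  Longitude: 1.228′ = 0.020467°; total 164.0204667
  E → positive
Point 4:
  Latitude: 57 + 50.178/60 = 57.8363000
  S ⇒ negate
  λ: 170 + 53.231/60 = 170.8871833
  E ⇒ keep positive
Point 5:
  φ: 4.514′ = 0.075233°; total 0.0752333
  N ⇒ keep positive
  Longitude: 87 + 56.341/60 = 87.9390167
  hemisphere W, so the sign is −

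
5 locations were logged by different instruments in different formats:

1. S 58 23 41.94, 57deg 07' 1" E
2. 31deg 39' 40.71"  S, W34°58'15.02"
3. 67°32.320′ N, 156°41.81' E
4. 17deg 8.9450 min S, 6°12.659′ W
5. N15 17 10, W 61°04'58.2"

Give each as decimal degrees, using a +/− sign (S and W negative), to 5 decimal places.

Point 1:
  Latitude: 58 + 23/60 + 41.94/3600 = 58.394983
  hemisphere S, so the sign is −
  λ: 7′ + 1″ = 7.01667′; 57 + 7.01667/60 = 57.116944
  E → positive
Point 2:
  φ: 31° + 39/60 + 40.71/3600 = 31 + 0.650000 + 0.011308 = 31.661308
  S → negative
  Lon: 34 + 58/60 + 15.02/3600 = 34.970839
  W → negative
Point 3:
  Lat: 67 + 32.32/60 = 67.538667
  N → positive
  Longitude: 156 + 41.81/60 = 156.696833
  E ⇒ keep positive
Point 4:
  φ: 17 + 8.945/60 = 17.149083
  S ⇒ negate
  Lon: 6 + 12.659/60 = 6.210983
  hemisphere W, so the sign is −
Point 5:
  Lat: 15 + 17/60 + 10/3600 = 15.286111
  N ⇒ keep positive
  Lon: 61 + 4/60 + 58.2/3600 = 61.082833
  W ⇒ negate

1. -58.39498, 57.11694
2. -31.66131, -34.97084
3. 67.53867, 156.69683
4. -17.14908, -6.21098
5. 15.28611, -61.08283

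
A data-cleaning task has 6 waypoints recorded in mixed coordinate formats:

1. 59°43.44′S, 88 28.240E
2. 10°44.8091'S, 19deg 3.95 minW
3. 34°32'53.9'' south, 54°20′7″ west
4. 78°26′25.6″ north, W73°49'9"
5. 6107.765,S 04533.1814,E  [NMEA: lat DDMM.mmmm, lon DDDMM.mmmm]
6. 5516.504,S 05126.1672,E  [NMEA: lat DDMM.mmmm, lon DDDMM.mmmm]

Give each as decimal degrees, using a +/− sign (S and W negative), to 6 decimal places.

1. -59.724000, 88.470667
2. -10.746818, -19.065833
3. -34.548306, -54.335278
4. 78.440444, -73.819167
5. -61.129417, 45.553023
6. -55.275067, 51.436120

Point 1:
  φ: 59 + 43.44/60 = 59.7240000
  hemisphere S, so the sign is −
  Longitude: 88 + 28.24/60 = 88.4706667
  E → positive
Point 2:
  Latitude: 44.8091′ = 0.746818°; total 10.7468183
  S → negative
  Lon: 19 + 3.95/60 = 19.0658333
  W → negative
Point 3:
  Lat: 34 + 32/60 + 53.9/3600 = 34.5483056
  S ⇒ negate
  Longitude: 54° + 20/60 + 7/3600 = 54 + 0.333333 + 0.001944 = 54.3352778
  W → negative
Point 4:
  Lat: 78° + 26/60 + 25.6/3600 = 78 + 0.433333 + 0.007111 = 78.4404444
  N → positive
  λ: 73 + 49/60 + 9/3600 = 73.8191667
  W → negative
Point 5:
  Lat: split at 2 digits → 61° and 7.765′; 61 + 7.765/60 = 61.1294167
  hemisphere S, so the sign is −
  λ: degrees = first 3 digits = 45, minutes = 33.1814; 45 + 33.1814/60 = 45.5530233
  E → positive
Point 6:
  Latitude: split at 2 digits → 55° and 16.504′; 55 + 16.504/60 = 55.2750667
  S → negative
  Longitude: degrees = first 3 digits = 51, minutes = 26.1672; 51 + 26.1672/60 = 51.4361200
  E → positive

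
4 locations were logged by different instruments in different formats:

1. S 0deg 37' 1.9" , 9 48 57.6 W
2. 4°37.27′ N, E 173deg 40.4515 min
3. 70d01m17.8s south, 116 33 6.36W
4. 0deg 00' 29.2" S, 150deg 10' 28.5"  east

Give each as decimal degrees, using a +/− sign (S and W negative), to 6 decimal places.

1. -0.617194, -9.816000
2. 4.621167, 173.674192
3. -70.021611, -116.551767
4. -0.008111, 150.174583

Point 1:
  φ: 37′ + 1.9″ = 37.03167′; 0 + 37.03167/60 = 0.6171944
  S → negative
  Lon: 48′ + 57.6″ = 48.96000′; 9 + 48.96000/60 = 9.8160000
  W → negative
Point 2:
  Lat: 4 + 37.27/60 = 4.6211667
  N ⇒ keep positive
  λ: 40.4515′ = 0.674192°; total 173.6741917
  E ⇒ keep positive
Point 3:
  Latitude: 70 + 1/60 + 17.8/3600 = 70.0216111
  S → negative
  λ: 116° + 33/60 + 6.36/3600 = 116 + 0.550000 + 0.001767 = 116.5517667
  W → negative
Point 4:
  Latitude: 0 + 0/60 + 29.2/3600 = 0.0081111
  S → negative
  λ: 10′ + 28.5″ = 10.47500′; 150 + 10.47500/60 = 150.1745833
  E ⇒ keep positive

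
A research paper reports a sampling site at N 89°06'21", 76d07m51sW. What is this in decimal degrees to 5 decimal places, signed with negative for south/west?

φ: 89 + 6/60 + 21/3600 = 89.105833
N ⇒ keep positive
λ: 76 + 7/60 + 51/3600 = 76.130833
W ⇒ negate

89.10583, -76.13083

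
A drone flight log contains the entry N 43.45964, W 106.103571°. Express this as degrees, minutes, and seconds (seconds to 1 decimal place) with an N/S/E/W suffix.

φ: 0.459640° → 27.57840′; 0.57840 × 60 = 34.704″
λ: 0.103571 × 60 = 6.21426′ → 6′, remainder × 60 = 12.856″

43°27′34.7″ N, 106°06′12.9″ W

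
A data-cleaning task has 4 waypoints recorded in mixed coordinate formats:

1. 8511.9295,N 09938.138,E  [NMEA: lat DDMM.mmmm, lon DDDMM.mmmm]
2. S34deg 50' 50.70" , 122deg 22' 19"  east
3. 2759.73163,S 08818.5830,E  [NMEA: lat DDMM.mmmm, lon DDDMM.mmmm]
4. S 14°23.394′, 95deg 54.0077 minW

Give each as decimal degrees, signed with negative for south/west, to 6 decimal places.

1. 85.198825, 99.635633
2. -34.847417, 122.371944
3. -27.995527, 88.309717
4. -14.389900, -95.900128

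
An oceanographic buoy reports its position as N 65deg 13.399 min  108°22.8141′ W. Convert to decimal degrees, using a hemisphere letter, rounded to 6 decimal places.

65.223317° N, 108.380235° W

Latitude: 13.399′ = 0.223317°; total 65.2233167
Lon: 22.8141′ = 0.380235°; total 108.3802350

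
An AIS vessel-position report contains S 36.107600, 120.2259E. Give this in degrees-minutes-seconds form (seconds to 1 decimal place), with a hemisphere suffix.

φ: whole degrees 36; 6.45600′ → 6′ and 27.360″
Longitude: 0.225900 × 60 = 13.55400′ → 13′, remainder × 60 = 33.240″

36°06′27.4″ S, 120°13′33.2″ E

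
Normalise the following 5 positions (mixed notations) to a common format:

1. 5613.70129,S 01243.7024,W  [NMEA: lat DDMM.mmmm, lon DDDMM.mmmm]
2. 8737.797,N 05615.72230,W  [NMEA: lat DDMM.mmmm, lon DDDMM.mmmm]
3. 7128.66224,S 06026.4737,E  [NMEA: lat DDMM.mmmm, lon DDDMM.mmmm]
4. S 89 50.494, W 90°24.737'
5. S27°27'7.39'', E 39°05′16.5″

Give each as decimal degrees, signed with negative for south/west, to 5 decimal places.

1. -56.22835, -12.72837
2. 87.62995, -56.26204
3. -71.47770, 60.44123
4. -89.84157, -90.41228
5. -27.45205, 39.08792

Point 1:
  Latitude: split at 2 digits → 56° and 13.70129′; 56 + 13.70129/60 = 56.228355
  S ⇒ negate
  Longitude: split at 3 digits → 012° and 43.7024′; 12 + 43.7024/60 = 12.728373
  hemisphere W, so the sign is −
Point 2:
  φ: split at 2 digits → 87° and 37.797′; 87 + 37.797/60 = 87.629950
  N ⇒ keep positive
  Longitude: degrees = first 3 digits = 56, minutes = 15.7223; 56 + 15.7223/60 = 56.262038
  W → negative
Point 3:
  φ: degrees = first 2 digits = 71, minutes = 28.66224; 71 + 28.66224/60 = 71.477704
  S ⇒ negate
  λ: split at 3 digits → 060° and 26.4737′; 60 + 26.4737/60 = 60.441228
  E → positive
Point 4:
  Lat: 50.494′ = 0.841567°; total 89.841567
  S ⇒ negate
  Lon: 24.737′ = 0.412283°; total 90.412283
  hemisphere W, so the sign is −
Point 5:
  Latitude: 27° + 27/60 + 7.39/3600 = 27 + 0.450000 + 0.002053 = 27.452053
  S → negative
  Lon: 5′ + 16.5″ = 5.27500′; 39 + 5.27500/60 = 39.087917
  E → positive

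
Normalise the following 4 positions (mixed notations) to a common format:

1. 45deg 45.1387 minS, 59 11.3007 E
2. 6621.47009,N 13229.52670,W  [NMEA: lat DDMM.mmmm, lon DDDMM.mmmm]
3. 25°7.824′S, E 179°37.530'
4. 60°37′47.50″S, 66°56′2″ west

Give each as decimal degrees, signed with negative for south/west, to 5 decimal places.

1. -45.75231, 59.18835
2. 66.35783, -132.49211
3. -25.13040, 179.62550
4. -60.62986, -66.93389

Point 1:
  φ: 45.1387′ = 0.752312°; total 45.752312
  S → negative
  λ: 59 + 11.3007/60 = 59.188345
  E ⇒ keep positive
Point 2:
  Latitude: split at 2 digits → 66° and 21.47009′; 66 + 21.47009/60 = 66.357835
  N → positive
  λ: split at 3 digits → 132° and 29.5267′; 132 + 29.5267/60 = 132.492112
  hemisphere W, so the sign is −
Point 3:
  Lat: 7.824′ = 0.130400°; total 25.130400
  S ⇒ negate
  Lon: 37.53′ = 0.625500°; total 179.625500
  E ⇒ keep positive
Point 4:
  φ: 60° + 37/60 + 47.5/3600 = 60 + 0.616667 + 0.013194 = 60.629861
  hemisphere S, so the sign is −
  Longitude: 56′ + 2″ = 56.03333′; 66 + 56.03333/60 = 66.933889
  W → negative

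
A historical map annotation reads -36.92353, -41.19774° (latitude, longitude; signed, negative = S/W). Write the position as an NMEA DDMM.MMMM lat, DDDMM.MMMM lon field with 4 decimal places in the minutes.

3655.4118,S / 04111.8644,W

Latitude is negative → S; |value| = 36.923530
Lat: minutes = (36.923530 − 36) × 60 = 55.411800
Longitude is negative → W; |value| = 41.197740
Longitude: 41° + 0.197740 × 60 = 41° 11.864400′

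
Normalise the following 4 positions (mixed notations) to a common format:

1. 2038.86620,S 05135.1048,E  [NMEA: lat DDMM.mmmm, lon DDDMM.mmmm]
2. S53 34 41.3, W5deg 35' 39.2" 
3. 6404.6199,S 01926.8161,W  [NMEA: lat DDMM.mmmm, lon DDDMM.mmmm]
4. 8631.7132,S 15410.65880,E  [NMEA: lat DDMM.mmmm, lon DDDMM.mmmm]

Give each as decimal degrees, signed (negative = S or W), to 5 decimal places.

1. -20.64777, 51.58508
2. -53.57814, -5.59422
3. -64.07700, -19.44694
4. -86.52855, 154.17765

Point 1:
  Latitude: degrees = first 2 digits = 20, minutes = 38.8662; 20 + 38.8662/60 = 20.647770
  hemisphere S, so the sign is −
  Longitude: degrees = first 3 digits = 51, minutes = 35.1048; 51 + 35.1048/60 = 51.585080
  E → positive
Point 2:
  Latitude: 34′ + 41.3″ = 34.68833′; 53 + 34.68833/60 = 53.578139
  hemisphere S, so the sign is −
  Longitude: 5° + 35/60 + 39.2/3600 = 5 + 0.583333 + 0.010889 = 5.594222
  W ⇒ negate
Point 3:
  φ: split at 2 digits → 64° and 4.6199′; 64 + 4.6199/60 = 64.076998
  hemisphere S, so the sign is −
  Longitude: split at 3 digits → 019° and 26.8161′; 19 + 26.8161/60 = 19.446935
  hemisphere W, so the sign is −
Point 4:
  Latitude: split at 2 digits → 86° and 31.7132′; 86 + 31.7132/60 = 86.528553
  S → negative
  Lon: split at 3 digits → 154° and 10.6588′; 154 + 10.6588/60 = 154.177647
  E ⇒ keep positive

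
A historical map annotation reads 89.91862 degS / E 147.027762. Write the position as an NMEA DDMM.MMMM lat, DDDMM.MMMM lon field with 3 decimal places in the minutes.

φ: 89° + 0.918620 × 60 = 89° 55.11720′
Lon: fractional part 0.027762 → 1.66572 minutes

8955.117,S / 14701.666,E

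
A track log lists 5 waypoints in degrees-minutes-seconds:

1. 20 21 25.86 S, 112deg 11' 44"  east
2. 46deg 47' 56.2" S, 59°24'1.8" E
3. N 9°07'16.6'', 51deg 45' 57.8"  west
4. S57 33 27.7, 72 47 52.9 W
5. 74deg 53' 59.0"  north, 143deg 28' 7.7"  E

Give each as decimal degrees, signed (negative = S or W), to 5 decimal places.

Point 1:
  Latitude: 20 + 21/60 + 25.86/3600 = 20.357183
  S → negative
  Lon: 112° + 11/60 + 44/3600 = 112 + 0.183333 + 0.012222 = 112.195556
  E ⇒ keep positive
Point 2:
  Latitude: 46 + 47/60 + 56.2/3600 = 46.798944
  hemisphere S, so the sign is −
  λ: 59° + 24/60 + 1.8/3600 = 59 + 0.400000 + 0.000500 = 59.400500
  E ⇒ keep positive
Point 3:
  Lat: 9 + 7/60 + 16.6/3600 = 9.121278
  N → positive
  λ: 45′ + 57.8″ = 45.96333′; 51 + 45.96333/60 = 51.766056
  hemisphere W, so the sign is −
Point 4:
  Lat: 33′ + 27.7″ = 33.46167′; 57 + 33.46167/60 = 57.557694
  hemisphere S, so the sign is −
  Longitude: 47′ + 52.9″ = 47.88167′; 72 + 47.88167/60 = 72.798028
  W → negative
Point 5:
  φ: 53′ + 59″ = 53.98333′; 74 + 53.98333/60 = 74.899722
  N → positive
  λ: 28′ + 7.7″ = 28.12833′; 143 + 28.12833/60 = 143.468806
  E ⇒ keep positive

1. -20.35718, 112.19556
2. -46.79894, 59.40050
3. 9.12128, -51.76606
4. -57.55769, -72.79803
5. 74.89972, 143.46881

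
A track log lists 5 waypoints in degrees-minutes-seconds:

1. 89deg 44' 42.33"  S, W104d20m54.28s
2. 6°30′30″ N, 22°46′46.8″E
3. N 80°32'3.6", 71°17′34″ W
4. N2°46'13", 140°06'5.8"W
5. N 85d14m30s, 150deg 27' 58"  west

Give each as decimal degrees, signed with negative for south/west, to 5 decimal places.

1. -89.74509, -104.34841
2. 6.50833, 22.77967
3. 80.53433, -71.29278
4. 2.77028, -140.10161
5. 85.24167, -150.46611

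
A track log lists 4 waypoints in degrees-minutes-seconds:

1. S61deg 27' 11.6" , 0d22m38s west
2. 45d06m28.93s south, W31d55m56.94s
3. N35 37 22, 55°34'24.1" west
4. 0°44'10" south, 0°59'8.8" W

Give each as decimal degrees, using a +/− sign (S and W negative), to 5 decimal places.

Point 1:
  φ: 27′ + 11.6″ = 27.19333′; 61 + 27.19333/60 = 61.453222
  S ⇒ negate
  Lon: 0° + 22/60 + 38/3600 = 0 + 0.366667 + 0.010556 = 0.377222
  W → negative
Point 2:
  φ: 6′ + 28.93″ = 6.48217′; 45 + 6.48217/60 = 45.108036
  S → negative
  Lon: 31° + 55/60 + 56.94/3600 = 31 + 0.916667 + 0.015817 = 31.932483
  W ⇒ negate
Point 3:
  Latitude: 37′ + 22″ = 37.36667′; 35 + 37.36667/60 = 35.622778
  N ⇒ keep positive
  λ: 55° + 34/60 + 24.1/3600 = 55 + 0.566667 + 0.006694 = 55.573361
  W ⇒ negate
Point 4:
  φ: 0° + 44/60 + 10/3600 = 0 + 0.733333 + 0.002778 = 0.736111
  S ⇒ negate
  Lon: 0° + 59/60 + 8.8/3600 = 0 + 0.983333 + 0.002444 = 0.985778
  hemisphere W, so the sign is −

1. -61.45322, -0.37722
2. -45.10804, -31.93248
3. 35.62278, -55.57336
4. -0.73611, -0.98578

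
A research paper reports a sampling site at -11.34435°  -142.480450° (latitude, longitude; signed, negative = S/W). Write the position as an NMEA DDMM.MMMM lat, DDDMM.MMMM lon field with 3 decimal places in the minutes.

1120.661,S / 14228.827,W

Latitude is negative → S; |value| = 11.344350
φ: fractional part 0.344350 → 20.66100 minutes
Longitude is negative → W; |value| = 142.480450
Longitude: minutes = (142.480450 − 142) × 60 = 28.82700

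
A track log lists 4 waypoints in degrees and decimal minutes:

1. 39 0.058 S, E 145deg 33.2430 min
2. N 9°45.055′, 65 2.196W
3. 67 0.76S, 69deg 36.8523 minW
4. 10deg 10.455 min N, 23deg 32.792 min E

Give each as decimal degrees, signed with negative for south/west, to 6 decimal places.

1. -39.000967, 145.554050
2. 9.750917, -65.036600
3. -67.012667, -69.614205
4. 10.174250, 23.546533

Point 1:
  Lat: 39 + 0.058/60 = 39.0009667
  S ⇒ negate
  Longitude: 145 + 33.243/60 = 145.5540500
  E ⇒ keep positive
Point 2:
  Latitude: 9 + 45.055/60 = 9.7509167
  N → positive
  λ: 65 + 2.196/60 = 65.0366000
  W ⇒ negate
Point 3:
  φ: 67 + 0.76/60 = 67.0126667
  hemisphere S, so the sign is −
  Longitude: 69 + 36.8523/60 = 69.6142050
  W ⇒ negate
Point 4:
  φ: 10.455′ = 0.174250°; total 10.1742500
  N ⇒ keep positive
  Lon: 23 + 32.792/60 = 23.5465333
  E → positive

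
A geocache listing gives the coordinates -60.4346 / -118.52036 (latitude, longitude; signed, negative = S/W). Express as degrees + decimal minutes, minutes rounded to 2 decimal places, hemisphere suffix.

60° 26.08′ S, 118° 31.22′ W

Latitude is negative → S; |value| = 60.434600
φ: 60° + 0.434600 × 60 = 60° 26.0760′
Longitude is negative → W; |value| = 118.520360
Longitude: 118° + 0.520360 × 60 = 118° 31.2216′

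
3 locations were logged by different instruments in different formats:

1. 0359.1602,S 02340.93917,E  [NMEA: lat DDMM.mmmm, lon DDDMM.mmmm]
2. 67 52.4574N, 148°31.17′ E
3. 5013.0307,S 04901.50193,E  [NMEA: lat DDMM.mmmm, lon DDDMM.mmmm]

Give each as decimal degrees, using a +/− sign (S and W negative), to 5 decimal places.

1. -3.98600, 23.68232
2. 67.87429, 148.51950
3. -50.21718, 49.02503

Point 1:
  Latitude: degrees = first 2 digits = 3, minutes = 59.1602; 3 + 59.1602/60 = 3.986003
  S ⇒ negate
  Longitude: split at 3 digits → 023° and 40.93917′; 23 + 40.93917/60 = 23.682320
  E ⇒ keep positive
Point 2:
  φ: 67 + 52.4574/60 = 67.874290
  N ⇒ keep positive
  Longitude: 148 + 31.17/60 = 148.519500
  E → positive
Point 3:
  Lat: split at 2 digits → 50° and 13.0307′; 50 + 13.0307/60 = 50.217178
  S ⇒ negate
  Lon: split at 3 digits → 049° and 1.50193′; 49 + 1.50193/60 = 49.025032
  E ⇒ keep positive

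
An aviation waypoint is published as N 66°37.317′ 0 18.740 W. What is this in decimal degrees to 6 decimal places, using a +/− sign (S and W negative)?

66.621950, -0.312333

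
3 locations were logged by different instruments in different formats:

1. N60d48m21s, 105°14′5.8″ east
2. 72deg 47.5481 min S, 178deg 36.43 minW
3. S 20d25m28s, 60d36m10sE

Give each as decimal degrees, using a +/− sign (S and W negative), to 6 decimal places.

Point 1:
  Latitude: 60° + 48/60 + 21/3600 = 60 + 0.800000 + 0.005833 = 60.8058333
  N → positive
  λ: 105 + 14/60 + 5.8/3600 = 105.2349444
  E ⇒ keep positive
Point 2:
  Lat: 72 + 47.5481/60 = 72.7924683
  S → negative
  λ: 36.43′ = 0.607167°; total 178.6071667
  W → negative
Point 3:
  Latitude: 20 + 25/60 + 28/3600 = 20.4244444
  hemisphere S, so the sign is −
  Longitude: 60 + 36/60 + 10/3600 = 60.6027778
  E ⇒ keep positive

1. 60.805833, 105.234944
2. -72.792468, -178.607167
3. -20.424444, 60.602778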